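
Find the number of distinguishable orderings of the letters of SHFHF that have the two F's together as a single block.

Treat the 2 copies of F as a single block. The multiset to arrange is then {FF, H, H, S}, 4 items in all.
That gives (4)!/(2!) = 12 arrangements.

12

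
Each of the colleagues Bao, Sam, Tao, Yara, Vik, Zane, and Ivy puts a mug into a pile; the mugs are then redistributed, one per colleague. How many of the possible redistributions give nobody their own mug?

1854

Let Aᵢ be the assignments in which colleague i gets their own mug. We want the size of the complement of A₁∪…∪A_7.
By inclusion–exclusion this is Σ_{j=0}^{7} (−1)^j C(7,j)·(7−j)!.
Computing: 5040 − 5040 + 2520 − 840 + 210 − 42 + 7 − 1 = 1854.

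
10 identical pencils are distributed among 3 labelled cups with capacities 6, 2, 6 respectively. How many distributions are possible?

Without the upper bounds there are C(12,2) = 66 ways to split 10 among 3 cups.
Subtract solutions that violate a single cap (substitute x_i' = x_i − (cap_i+1)): x_1 ≥ 7 gives C(5,2) = 10; x_2 ≥ 3 gives C(9,2) = 36; x_3 ≥ 7 gives C(5,2) = 10. Together 56.
Add back pairs where two caps are both exceeded: 1 + 0 + 1 = 2.
By inclusion–exclusion the count is 66 − 56 + 2 = 12.

12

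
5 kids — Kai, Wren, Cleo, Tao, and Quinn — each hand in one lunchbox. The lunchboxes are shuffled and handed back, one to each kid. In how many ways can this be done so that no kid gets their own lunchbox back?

44

Count assignments avoiding every fixed point. For any j of the 5 kids fixed to their own lunchbox, the other 5−j can be arranged in (5−j)! ways.
By inclusion–exclusion this is Σ_{j=0}^{5} (−1)^j C(5,j)·(5−j)!.
Computing: 120 − 120 + 60 − 20 + 5 − 1 = 44.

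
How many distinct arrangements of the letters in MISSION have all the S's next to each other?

Treat the 2 copies of S as a single block. The multiset to arrange is then {SS, I, I, M, N, O}, 6 items in all.
That gives (6)!/(2!) = 360 arrangements.

360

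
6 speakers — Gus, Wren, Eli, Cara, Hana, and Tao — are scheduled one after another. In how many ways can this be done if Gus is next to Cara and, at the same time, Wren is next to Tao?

96

Treat {Gus,Cara} as one block (2 orders) and {Wren,Tao} as another (2 orders).
That leaves 4 units to arrange: 2 × 2 × 4! = 4 × 24 = 96.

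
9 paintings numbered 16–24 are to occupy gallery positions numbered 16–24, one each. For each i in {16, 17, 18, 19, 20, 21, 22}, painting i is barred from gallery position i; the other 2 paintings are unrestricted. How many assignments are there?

Let Aᵢ (for 16 ≤ i ≤ 22) be the placements that put painting i in its forbidden gallery position. Any j of these fix j positions, leaving (9−j)! ways to fill the rest, and there are C(7,j) ways to pick which j.
By inclusion–exclusion, the number of valid placements is Σ_{j=0}^{7} (−1)^j C(7,j)·(9−j)!.
Computing: 362880 − 282240 + 105840 − 25200 + 4200 − 504 + 42 − 2 = 165016.

165016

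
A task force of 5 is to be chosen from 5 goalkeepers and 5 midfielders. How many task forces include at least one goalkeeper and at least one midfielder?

With no constraint there are C(10,5) = 252 possible selections.
Selections missing a whole group: no goalkeepers → C(5,5) = 1; no midfielders → C(5,5) = 1.
Both groups omitted at once is impossible, so 252 − 2 = 250.

250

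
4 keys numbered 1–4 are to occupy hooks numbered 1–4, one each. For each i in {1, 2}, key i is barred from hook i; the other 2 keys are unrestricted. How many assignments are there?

Let Aᵢ (for i ∈ {1, 2}) be the placements that put key i in its forbidden hook. Any j of these fix j positions, leaving (4−j)! ways to fill the rest, and there are C(2,j) ways to pick which j.
By inclusion–exclusion, the number of valid placements is Σ_{j=0}^{2} (−1)^j C(2,j)·(4−j)!.
Computing: 24 − 12 + 2 = 14.

14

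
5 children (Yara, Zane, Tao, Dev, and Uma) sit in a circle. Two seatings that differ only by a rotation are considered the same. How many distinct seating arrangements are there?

Fix one person's seat to break rotational symmetry; the remaining 4 people can be arranged in (4)! = 24 ways.

24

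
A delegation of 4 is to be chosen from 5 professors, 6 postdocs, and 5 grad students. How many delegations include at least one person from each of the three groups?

Total 4-person selections from all 16: C(16,4) = 1820.
Selections missing a whole group: no professors → C(11,4) = 330; no postdocs → C(10,4) = 210; no grad students → C(11,4) = 330.
Add back selections omitting two groups (i.e. drawn from a single group): C(5,4) + C(6,4) + C(5,4) = 25.
By inclusion–exclusion: 1820 − 870 + 25 = 975.

975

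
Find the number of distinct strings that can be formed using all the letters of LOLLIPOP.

1680

The 8 letters of LOLLIPOP have repeats: L appearing 3 times, O appearing twice, and P appearing twice.
So there are 8! / (3!·2!·2!) = 1680 distinguishable arrangements.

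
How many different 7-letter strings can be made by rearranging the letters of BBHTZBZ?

Letter multiplicities in BBHTZBZ: B×3, H×1, T×1, Z×2.
So there are 7! / (3!·2!) = 420 distinguishable arrangements.

420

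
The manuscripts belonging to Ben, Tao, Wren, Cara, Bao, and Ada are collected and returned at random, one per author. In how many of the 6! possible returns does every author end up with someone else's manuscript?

265

This is the derangement count D_6: permutations of 6 items with no fixed point.
By inclusion–exclusion this is Σ_{j=0}^{6} (−1)^j C(6,j)·(6−j)!.
Computing: 720 − 720 + 360 − 120 + 30 − 6 + 1 = 265.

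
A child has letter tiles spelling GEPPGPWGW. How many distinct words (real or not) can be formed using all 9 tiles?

Letter multiplicities in GEPPGPWGW: E×1, G×3, P×3, W×2.
Dividing 9! = 362880 by 3!·3!·2! = 72 for the repeated letters gives 5040.

5040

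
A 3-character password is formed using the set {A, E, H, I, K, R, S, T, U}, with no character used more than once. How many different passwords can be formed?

Choose and order 3 of the 9 symbols: the first character has 9 options, the next 8, then 7.
That product is 9 × 8 × 7 = 504.

504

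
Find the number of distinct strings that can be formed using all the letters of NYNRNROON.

The 9 letters of NYNRNROON have repeats: N appearing 4 times, O appearing twice, and R appearing twice.
The number of distinct arrangements is 9!/(4!·2!·2!) = 362880/96 = 3780.

3780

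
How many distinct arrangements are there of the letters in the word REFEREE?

105

REFEREE has 7 letters with E appearing 4 times and R appearing twice.
The number of distinct arrangements is 7!/(4!·2!) = 5040/48 = 105.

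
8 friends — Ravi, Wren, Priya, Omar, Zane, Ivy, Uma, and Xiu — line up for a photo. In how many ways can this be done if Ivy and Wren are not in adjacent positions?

30240

There are 8! = 40320 arrangements in all. If Ivy and Wren are adjacent, merging them into one block gives 2·(7)! = 10080 arrangements.
So 40320 − 10080 = 30240 arrangements keep them apart.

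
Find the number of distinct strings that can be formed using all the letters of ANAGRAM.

ANAGRAM has 7 letters with A appearing 3 times.
So there are 7! / (3!) = 840 distinguishable arrangements.

840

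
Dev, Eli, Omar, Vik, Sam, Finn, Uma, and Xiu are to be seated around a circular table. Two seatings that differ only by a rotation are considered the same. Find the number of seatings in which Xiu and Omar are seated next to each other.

Treat {Xiu, Omar} as one unit (2 internal orders) and seat the resulting 7 units around the table: (6)! circular arrangements.
So 2 × (6)! = 2 × 720 = 1440.

1440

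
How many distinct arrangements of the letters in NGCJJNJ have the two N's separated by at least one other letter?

There are 7!/(3!·2!) = 420 arrangements of NGCJJNJ in total.
If the two N's are adjacent, glue them into one block, leaving 6 items to arrange: (6)!/(3!) = 120 ways.
Subtracting, 420 − 120 = 300 arrangements keep the N's apart.

300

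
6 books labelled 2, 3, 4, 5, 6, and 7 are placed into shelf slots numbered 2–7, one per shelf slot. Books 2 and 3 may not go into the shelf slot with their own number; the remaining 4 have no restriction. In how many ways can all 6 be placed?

504

Let Aᵢ (for i ∈ {2, 3}) be the placements that put book i in its forbidden shelf slot. Any j of these fix j positions, leaving (6−j)! ways to fill the rest, and there are C(2,j) ways to pick which j.
By inclusion–exclusion, the number of valid placements is Σ_{j=0}^{2} (−1)^j C(2,j)·(6−j)!.
Computing: 720 − 240 + 24 = 504.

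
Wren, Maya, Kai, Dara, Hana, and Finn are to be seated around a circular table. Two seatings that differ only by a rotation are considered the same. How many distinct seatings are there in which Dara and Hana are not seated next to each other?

72

Without the restriction there are (5)! = 120 seatings.
Those with Dara next to Hana: fuse the pair into one unit and seat 5 units around a circle — 2·(4)! = 48.
Subtracting, 120 − 48 = 72.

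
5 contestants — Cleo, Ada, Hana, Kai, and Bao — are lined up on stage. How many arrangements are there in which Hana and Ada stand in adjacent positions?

Glue Hana and Ada into one block (2 internal orders), leaving 4 units to arrange in a row.
So the count is 2·(4)! = 48.

48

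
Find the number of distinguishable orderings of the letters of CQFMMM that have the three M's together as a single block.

24

Treat the 3 copies of M as a single block. The multiset to arrange is then {MMM, C, F, Q}, 4 items in all.
All 4 items are distinct, so there are (4)! = 24 arrangements.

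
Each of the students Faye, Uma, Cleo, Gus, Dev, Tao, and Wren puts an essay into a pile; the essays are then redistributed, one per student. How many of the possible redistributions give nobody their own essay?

1854

This is the derangement count D_7: permutations of 7 items with no fixed point.
By inclusion–exclusion this is Σ_{j=0}^{7} (−1)^j C(7,j)·(7−j)!.
Computing: 5040 − 5040 + 2520 − 840 + 210 − 42 + 7 − 1 = 1854.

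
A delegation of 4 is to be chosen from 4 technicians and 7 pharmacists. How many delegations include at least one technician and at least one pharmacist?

294

Unrestricted: C(11,4) = 330 ways to pick any 4 of the 11.
Selections missing a whole group: no technicians → C(7,4) = 35; no pharmacists → C(4,4) = 1.
Both groups omitted at once is impossible, so 330 − 36 = 294.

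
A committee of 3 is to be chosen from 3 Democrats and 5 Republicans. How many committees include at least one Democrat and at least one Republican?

45

Unrestricted: C(8,3) = 56 ways to pick any 3 of the 8.
Subtract selections that omit an entire group: no Democrats → C(5,3) = 10; no Republicans → C(3,3) = 1.
Both groups omitted at once is impossible, so 56 − 11 = 45.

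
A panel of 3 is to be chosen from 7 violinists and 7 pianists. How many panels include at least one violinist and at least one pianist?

294

Unrestricted: C(14,3) = 364 ways to pick any 3 of the 14.
Subtract selections that omit an entire group: no violinists → C(7,3) = 35; no pianists → C(7,3) = 35.
Both groups omitted at once is impossible, so 364 − 70 = 294.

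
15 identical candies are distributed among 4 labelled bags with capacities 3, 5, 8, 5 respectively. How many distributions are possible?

72

By stars and bars, unrestricted non-negative solutions to x_1+…+x_4 = 15 number C(15+3,3) = 816.
Subtract solutions that violate a single cap (substitute x_i' = x_i − (cap_i+1)): x_1 ≥ 4 gives C(14,3) = 364; x_2 ≥ 6 gives C(12,3) = 220; x_3 ≥ 9 gives C(9,3) = 84; x_4 ≥ 6 gives C(12,3) = 220. Together 888.
Add back pairs where two caps are both exceeded: 56 + 10 + 56 + 1 + 20 + 1 = 144.
By inclusion–exclusion the count is 816 − 888 + 144 = 72.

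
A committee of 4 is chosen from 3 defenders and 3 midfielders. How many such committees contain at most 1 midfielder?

3

Split by how many midfielders are chosen (0 through 1).
Sum: C(3,0)·C(3,4) + C(3,1)·C(3,3) = 0 + 3 = 3.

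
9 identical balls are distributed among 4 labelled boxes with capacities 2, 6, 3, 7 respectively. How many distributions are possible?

76

Ignoring the caps, the number of non-negative solutions to x_1+…+x_4 = 9 is C(12,3) = 220.
Subtract solutions that violate a single cap (substitute x_i' = x_i − (cap_i+1)): x_1 ≥ 3 gives C(9,3) = 84; x_2 ≥ 7 gives C(5,3) = 10; x_3 ≥ 4 gives C(8,3) = 56; x_4 ≥ 8 gives C(4,3) = 4. Together 154.
Add back pairs where two caps are both exceeded: 0 + 10 + 0 + 0 + 0 + 0 = 10.
By inclusion–exclusion the count is 220 − 154 + 10 = 76.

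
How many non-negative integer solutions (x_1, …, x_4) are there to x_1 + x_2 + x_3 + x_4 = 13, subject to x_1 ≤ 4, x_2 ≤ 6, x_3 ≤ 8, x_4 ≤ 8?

245

By stars and bars, unrestricted non-negative solutions to x_1+…+x_4 = 13 number C(13+3,3) = 560.
Subtract solutions that violate a single cap (substitute x_i' = x_i − (cap_i+1)): x_1 ≥ 5 gives C(11,3) = 165; x_2 ≥ 7 gives C(9,3) = 84; x_3 ≥ 9 gives C(7,3) = 35; x_4 ≥ 9 gives C(7,3) = 35. Together 319.
Add back pairs where two caps are both exceeded: 4 + 0 + 0 + 0 + 0 + 0 = 4.
By inclusion–exclusion the count is 560 − 319 + 4 = 245.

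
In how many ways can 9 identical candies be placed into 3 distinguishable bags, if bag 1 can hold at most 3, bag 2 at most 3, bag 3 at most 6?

10

By stars and bars, unrestricted non-negative solutions to x_1+…+x_3 = 9 number C(9+2,2) = 55.
Subtract solutions that violate a single cap (substitute x_i' = x_i − (cap_i+1)): x_1 ≥ 4 gives C(7,2) = 21; x_2 ≥ 4 gives C(7,2) = 21; x_3 ≥ 7 gives C(4,2) = 6. Together 48.
Add back pairs where two caps are both exceeded: 3 + 0 + 0 = 3.
By inclusion–exclusion the count is 55 − 48 + 3 = 10.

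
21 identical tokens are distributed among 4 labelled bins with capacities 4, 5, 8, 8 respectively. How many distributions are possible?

35

Ignoring the caps, the number of non-negative solutions to x_1+…+x_4 = 21 is C(24,3) = 2024.
Subtract solutions that violate a single cap (substitute x_i' = x_i − (cap_i+1)): x_1 ≥ 5 gives C(19,3) = 969; x_2 ≥ 6 gives C(18,3) = 816; x_3 ≥ 9 gives C(15,3) = 455; x_4 ≥ 9 gives C(15,3) = 455. Together 2695.
Add back pairs where two caps are both exceeded: 286 + 120 + 120 + 84 + 84 + 20 = 714.
Subtract triples: 4 + 4 + 0 + 0 = 8.
By inclusion–exclusion the count is 2024 − 2695 + 714 − 8 = 35.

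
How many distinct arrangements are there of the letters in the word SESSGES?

105

SESSGES has 7 letters with E appearing twice and S appearing 4 times.
So there are 7! / (4!·2!) = 105 distinguishable arrangements.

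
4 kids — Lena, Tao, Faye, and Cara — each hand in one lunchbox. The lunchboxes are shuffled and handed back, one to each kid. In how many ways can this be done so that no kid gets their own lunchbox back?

This is the derangement count D_4: permutations of 4 items with no fixed point.
By inclusion–exclusion this is Σ_{j=0}^{4} (−1)^j C(4,j)·(4−j)!.
Computing: 24 − 24 + 12 − 4 + 1 = 9.

9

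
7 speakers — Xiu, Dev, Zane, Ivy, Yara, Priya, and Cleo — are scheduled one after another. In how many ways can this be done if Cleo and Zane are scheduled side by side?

1440

Place the 5 others and the Cleo-Zane pair as 6 objects in a line; the pair has 2 internal arrangements.
That gives 2 × 6! = 2 × 720 = 1440.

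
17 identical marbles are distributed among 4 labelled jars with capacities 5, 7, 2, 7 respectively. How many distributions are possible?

By stars and bars, unrestricted non-negative solutions to x_1+…+x_4 = 17 number C(17+3,3) = 1140.
Subtract solutions that violate a single cap (substitute x_i' = x_i − (cap_i+1)): x_1 ≥ 6 gives C(14,3) = 364; x_2 ≥ 8 gives C(12,3) = 220; x_3 ≥ 3 gives C(17,3) = 680; x_4 ≥ 8 gives C(12,3) = 220. Together 1484.
Add back pairs where two caps are both exceeded: 20 + 165 + 20 + 84 + 4 + 84 = 377.
Subtract triples: 1 + 0 + 1 + 0 = 2.
By inclusion–exclusion the count is 1140 − 1484 + 377 − 2 = 31.

31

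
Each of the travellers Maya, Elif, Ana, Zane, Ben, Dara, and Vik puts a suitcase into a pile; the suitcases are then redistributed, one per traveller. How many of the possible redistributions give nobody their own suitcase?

1854

Count assignments avoiding every fixed point. For any j of the 7 travellers fixed to their own suitcase, the other 7−j can be arranged in (7−j)! ways.
By inclusion–exclusion this is Σ_{j=0}^{7} (−1)^j C(7,j)·(7−j)!.
Computing: 5040 − 5040 + 2520 − 840 + 210 − 42 + 7 − 1 = 1854.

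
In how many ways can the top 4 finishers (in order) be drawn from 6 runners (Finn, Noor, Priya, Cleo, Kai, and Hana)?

360

This is an ordered selection of 4 from 6: P(6,4).
That gives 6 × 5 × 4 × 3 = 360.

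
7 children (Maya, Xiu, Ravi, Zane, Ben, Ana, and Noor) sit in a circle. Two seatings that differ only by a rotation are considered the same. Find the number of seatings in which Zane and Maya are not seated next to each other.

480

Without the restriction there are (6)! = 720 seatings.
Those with Zane next to Maya: fuse the pair into one unit and seat 6 units around a circle — 2·(5)! = 240.
Subtracting, 720 − 240 = 480.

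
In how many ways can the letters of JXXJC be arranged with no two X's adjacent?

18

Total arrangements of JXXJC: 5!/(2!·2!) = 30.
If the two X's are adjacent, glue them into one block, leaving 4 items to arrange: (4)!/(2!) = 12 ways.
Subtracting, 30 − 12 = 18 arrangements keep the X's apart.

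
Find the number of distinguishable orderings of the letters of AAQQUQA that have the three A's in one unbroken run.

20

Treat the 3 copies of A as a single block. The multiset to arrange is then {AAA, Q, Q, Q, U}, 5 items in all.
That gives (5)!/(3!) = 20 arrangements.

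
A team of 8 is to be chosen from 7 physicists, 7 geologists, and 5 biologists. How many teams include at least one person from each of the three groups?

With no constraint there are C(19,8) = 75582 possible selections.
Subtract selections that omit an entire group: no physicists → C(12,8) = 495; no geologists → C(12,8) = 495; no biologists → C(14,8) = 3003.
Add back selections omitting two groups (i.e. drawn from a single group): C(7,8) + C(7,8) + C(5,8) = 0.
By inclusion–exclusion: 75582 − 3993 + 0 = 71589.

71589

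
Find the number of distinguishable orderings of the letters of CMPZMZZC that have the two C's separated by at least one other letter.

There are 8!/(3!·2!·2!) = 1680 arrangements of CMPZMZZC in total.
If the two C's are adjacent, glue them into one block, leaving 7 items to arrange: (7)!/(3!·2!) = 420 ways.
Hence 1680 − 420 = 1260.

1260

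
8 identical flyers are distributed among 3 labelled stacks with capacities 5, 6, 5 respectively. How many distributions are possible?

By stars and bars, unrestricted non-negative solutions to x_1+…+x_3 = 8 number C(8+2,2) = 45.
Subtract solutions that violate a single cap (substitute x_i' = x_i − (cap_i+1)): x_1 ≥ 6 gives C(4,2) = 6; x_2 ≥ 7 gives C(3,2) = 3; x_3 ≥ 6 gives C(4,2) = 6. Together 15.
No two caps can be exceeded simultaneously, so the pair terms are all 0.
By inclusion–exclusion the count is 45 − 15 + 0 = 30.

30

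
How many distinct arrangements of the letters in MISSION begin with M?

180

With the first slot taken by M, it remains to arrange the other 6 letters (ISSION).
Those 6 letters have I appearing twice and S appearing twice, giving (6)!/(2!·2!) = 180.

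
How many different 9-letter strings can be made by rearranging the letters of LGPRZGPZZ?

LGPRZGPZZ has 9 letters with G appearing twice, P appearing twice, and Z appearing 3 times.
Dividing 9! = 362880 by 3!·2!·2! = 24 for the repeated letters gives 15120.

15120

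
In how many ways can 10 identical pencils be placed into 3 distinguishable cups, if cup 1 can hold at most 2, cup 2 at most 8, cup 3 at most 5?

15

Without the upper bounds there are C(12,2) = 66 ways to split 10 among 3 cups.
Subtract solutions that violate a single cap (substitute x_i' = x_i − (cap_i+1)): x_1 ≥ 3 gives C(9,2) = 36; x_2 ≥ 9 gives C(3,2) = 3; x_3 ≥ 6 gives C(6,2) = 15. Together 54.
Add back pairs where two caps are both exceeded: 0 + 3 + 0 = 3.
By inclusion–exclusion the count is 66 − 54 + 3 = 15.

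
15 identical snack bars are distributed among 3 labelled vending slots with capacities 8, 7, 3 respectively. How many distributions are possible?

10

By stars and bars, unrestricted non-negative solutions to x_1+…+x_3 = 15 number C(15+2,2) = 136.
Subtract solutions that violate a single cap (substitute x_i' = x_i − (cap_i+1)): x_1 ≥ 9 gives C(8,2) = 28; x_2 ≥ 8 gives C(9,2) = 36; x_3 ≥ 4 gives C(13,2) = 78. Together 142.
Add back pairs where two caps are both exceeded: 0 + 6 + 10 = 16.
By inclusion–exclusion the count is 136 − 142 + 16 = 10.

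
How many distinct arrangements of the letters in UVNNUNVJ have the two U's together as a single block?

Treat the 2 copies of U as a single block. The multiset to arrange is then {UU, J, N, N, N, V, V}, 7 items in all.
That gives (7)!/(3!·2!) = 420 arrangements.

420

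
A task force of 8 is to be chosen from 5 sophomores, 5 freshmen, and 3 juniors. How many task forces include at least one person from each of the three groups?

With no constraint there are C(13,8) = 1287 possible selections.
Subtract selections that omit an entire group: no sophomores → C(8,8) = 1; no freshmen → C(8,8) = 1; no juniors → C(10,8) = 45.
Add back selections omitting two groups (i.e. drawn from a single group): C(5,8) + C(5,8) + C(3,8) = 0.
By inclusion–exclusion: 1287 − 47 + 0 = 1240.

1240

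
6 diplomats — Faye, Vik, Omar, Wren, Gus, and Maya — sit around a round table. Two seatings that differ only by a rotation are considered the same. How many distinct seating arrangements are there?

120

Around a circle, 6 distinct people have 6!/6 = (5)! = 120 rotationally distinct seatings.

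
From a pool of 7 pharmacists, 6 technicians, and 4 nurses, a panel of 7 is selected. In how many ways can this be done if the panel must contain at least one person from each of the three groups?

Unrestricted: C(17,7) = 19448 ways to pick any 7 of the 17.
Selections missing a whole group: no pharmacists → C(10,7) = 120; no technicians → C(11,7) = 330; no nurses → C(13,7) = 1716.
Add back selections omitting two groups (i.e. drawn from a single group): C(7,7) + C(6,7) + C(4,7) = 1.
By inclusion–exclusion: 19448 − 2166 + 1 = 17283.

17283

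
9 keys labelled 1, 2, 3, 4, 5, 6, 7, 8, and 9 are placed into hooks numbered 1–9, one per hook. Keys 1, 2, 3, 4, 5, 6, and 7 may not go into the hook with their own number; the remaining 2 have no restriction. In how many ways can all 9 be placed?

Let Aᵢ (for 1 ≤ i ≤ 7) be the placements that put key i in its forbidden hook. Any j of these fix j positions, leaving (9−j)! ways to fill the rest, and there are C(7,j) ways to pick which j.
By inclusion–exclusion, the number of valid placements is Σ_{j=0}^{7} (−1)^j C(7,j)·(9−j)!.
Computing: 362880 − 282240 + 105840 − 25200 + 4200 − 504 + 42 − 2 = 165016.

165016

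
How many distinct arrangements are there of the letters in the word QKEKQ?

The 5 letters of QKEKQ have repeats: K appearing twice and Q appearing twice.
Dividing 5! = 120 by 2!·2! = 4 for the repeated letters gives 30.

30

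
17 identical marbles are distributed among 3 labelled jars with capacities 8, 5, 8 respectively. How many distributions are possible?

Ignoring the caps, the number of non-negative solutions to x_1+…+x_3 = 17 is C(19,2) = 171.
Subtract solutions that violate a single cap (substitute x_i' = x_i − (cap_i+1)): x_1 ≥ 9 gives C(10,2) = 45; x_2 ≥ 6 gives C(13,2) = 78; x_3 ≥ 9 gives C(10,2) = 45. Together 168.
Add back pairs where two caps are both exceeded: 6 + 0 + 6 = 12.
By inclusion–exclusion the count is 171 − 168 + 12 = 15.

15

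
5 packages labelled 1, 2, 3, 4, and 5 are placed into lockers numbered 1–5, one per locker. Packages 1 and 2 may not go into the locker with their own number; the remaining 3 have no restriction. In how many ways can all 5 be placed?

Let Aᵢ (for i ∈ {1, 2}) be the placements that put package i in its forbidden locker. Any j of these fix j positions, leaving (5−j)! ways to fill the rest, and there are C(2,j) ways to pick which j.
By inclusion–exclusion, the number of valid placements is Σ_{j=0}^{2} (−1)^j C(2,j)·(5−j)!.
Computing: 120 − 48 + 6 = 78.

78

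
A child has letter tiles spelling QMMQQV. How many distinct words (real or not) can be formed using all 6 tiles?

60

The 6 letters of QMMQQV have repeats: M appearing twice and Q appearing 3 times.
So there are 6! / (3!·2!) = 60 distinguishable arrangements.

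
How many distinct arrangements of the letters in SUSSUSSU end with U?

Fix U in the last position and arrange the remaining 7 letters.
Those 7 letters have S appearing 5 times and U appearing twice, giving (7)!/(5!·2!) = 21.

21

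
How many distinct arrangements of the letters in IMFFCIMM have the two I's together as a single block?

420

Treat the 2 copies of I as a single block. The multiset to arrange is then {II, C, F, F, M, M, M}, 7 items in all.
That gives (7)!/(3!·2!) = 420 arrangements.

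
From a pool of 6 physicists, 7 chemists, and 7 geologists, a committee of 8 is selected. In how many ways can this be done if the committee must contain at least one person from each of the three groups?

120393

Total 8-person selections from all 20: C(20,8) = 125970.
Subtract selections that omit an entire group: no physicists → C(14,8) = 3003; no chemists → C(13,8) = 1287; no geologists → C(13,8) = 1287.
Add back selections omitting two groups (i.e. drawn from a single group): C(6,8) + C(7,8) + C(7,8) = 0.
By inclusion–exclusion: 125970 − 5577 + 0 = 120393.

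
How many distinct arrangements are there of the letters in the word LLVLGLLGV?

756

LLVLGLLGV has 9 letters with G appearing twice, L appearing 5 times, and V appearing twice.
So there are 9! / (5!·2!·2!) = 756 distinguishable arrangements.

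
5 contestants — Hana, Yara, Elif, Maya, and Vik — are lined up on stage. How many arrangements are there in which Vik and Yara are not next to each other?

There are 5! = 120 arrangements in all. If Vik and Yara are adjacent, merging them into one block gives 2·(4)! = 48 arrangements.
Complementary counting: 120 − 48 = 72.

72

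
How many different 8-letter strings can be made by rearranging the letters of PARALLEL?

The 8 letters of PARALLEL have repeats: A appearing twice and L appearing 3 times.
Dividing 8! = 40320 by 3!·2! = 12 for the repeated letters gives 3360.

3360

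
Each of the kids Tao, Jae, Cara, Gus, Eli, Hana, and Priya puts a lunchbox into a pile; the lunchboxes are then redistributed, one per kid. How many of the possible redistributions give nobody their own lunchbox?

1854

This is the derangement count D_7: permutations of 7 items with no fixed point.
By inclusion–exclusion this is Σ_{j=0}^{7} (−1)^j C(7,j)·(7−j)!.
Computing: 5040 − 5040 + 2520 − 840 + 210 − 42 + 7 − 1 = 1854.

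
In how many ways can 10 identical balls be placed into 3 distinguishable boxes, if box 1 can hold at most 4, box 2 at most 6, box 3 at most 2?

6

Without the upper bounds there are C(12,2) = 66 ways to split 10 among 3 boxes.
Subtract solutions that violate a single cap (substitute x_i' = x_i − (cap_i+1)): x_1 ≥ 5 gives C(7,2) = 21; x_2 ≥ 7 gives C(5,2) = 10; x_3 ≥ 3 gives C(9,2) = 36. Together 67.
Add back pairs where two caps are both exceeded: 0 + 6 + 1 = 7.
By inclusion–exclusion the count is 66 − 67 + 7 = 6.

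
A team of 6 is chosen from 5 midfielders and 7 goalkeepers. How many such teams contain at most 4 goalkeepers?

Split by how many goalkeepers are chosen (0 through 4).
Sum: C(7,0)·C(5,6) + C(7,1)·C(5,5) + C(7,2)·C(5,4) + C(7,3)·C(5,3) + C(7,4)·C(5,2) = 0 + 7 + 105 + 350 + 350 = 812.

812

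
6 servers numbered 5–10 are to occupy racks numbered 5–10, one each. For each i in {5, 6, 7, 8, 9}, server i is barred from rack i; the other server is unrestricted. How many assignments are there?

Let Aᵢ (for 5 ≤ i ≤ 9) be the placements that put server i in its forbidden rack. Any j of these fix j positions, leaving (6−j)! ways to fill the rest, and there are C(5,j) ways to pick which j.
By inclusion–exclusion, the number of valid placements is Σ_{j=0}^{5} (−1)^j C(5,j)·(6−j)!.
Computing: 720 − 600 + 240 − 60 + 10 − 1 = 309.

309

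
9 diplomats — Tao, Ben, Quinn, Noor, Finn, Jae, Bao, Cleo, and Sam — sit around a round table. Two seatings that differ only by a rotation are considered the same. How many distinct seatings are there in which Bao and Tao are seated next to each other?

10080

Glue Bao and Tao into a block (2 internal orders). Seating 8 units around a circle gives (7)! arrangements.
So 2 × (7)! = 2 × 5040 = 10080.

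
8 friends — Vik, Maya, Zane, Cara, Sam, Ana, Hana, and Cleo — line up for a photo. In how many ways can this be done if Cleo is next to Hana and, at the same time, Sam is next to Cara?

Treat {Cleo,Hana} as one block (2 orders) and {Sam,Cara} as another (2 orders).
That leaves 6 units to arrange: 2 × 2 × 6! = 4 × 720 = 2880.

2880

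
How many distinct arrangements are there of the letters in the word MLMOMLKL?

1120

Letter multiplicities in MLMOMLKL: K×1, L×3, M×3, O×1.
The number of distinct arrangements is 8!/(3!·3!) = 40320/36 = 1120.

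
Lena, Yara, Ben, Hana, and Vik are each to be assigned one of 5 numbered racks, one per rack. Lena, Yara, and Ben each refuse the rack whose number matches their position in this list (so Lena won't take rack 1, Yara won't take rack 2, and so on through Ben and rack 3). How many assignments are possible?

Let Aᵢ (for i ∈ {1, 2, 3}) be the placements that put person i in their forbidden rack. Any j of these fix j positions, leaving (5−j)! ways to fill the rest, and there are C(3,j) ways to pick which j.
By inclusion–exclusion, the number of valid placements is Σ_{j=0}^{3} (−1)^j C(3,j)·(5−j)!.
Computing: 120 − 72 + 18 − 2 = 64.

64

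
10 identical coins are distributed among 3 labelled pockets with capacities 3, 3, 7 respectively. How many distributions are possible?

Ignoring the caps, the number of non-negative solutions to x_1+…+x_3 = 10 is C(12,2) = 66.
Subtract solutions that violate a single cap (substitute x_i' = x_i − (cap_i+1)): x_1 ≥ 4 gives C(8,2) = 28; x_2 ≥ 4 gives C(8,2) = 28; x_3 ≥ 8 gives C(4,2) = 6. Together 62.
Add back pairs where two caps are both exceeded: 6 + 0 + 0 = 6.
By inclusion–exclusion the count is 66 − 62 + 6 = 10.

10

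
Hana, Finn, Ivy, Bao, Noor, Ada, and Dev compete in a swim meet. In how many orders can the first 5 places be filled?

This is an ordered selection of 5 from 7: P(7,5).
That gives 7 × 6 × 5 × 4 × 3 = 2520.

2520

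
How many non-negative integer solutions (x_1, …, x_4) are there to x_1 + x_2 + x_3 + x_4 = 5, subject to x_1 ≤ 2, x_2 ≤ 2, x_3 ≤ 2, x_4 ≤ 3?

By stars and bars, unrestricted non-negative solutions to x_1+…+x_4 = 5 number C(5+3,3) = 56.
Subtract solutions that violate a single cap (substitute x_i' = x_i − (cap_i+1)): x_1 ≥ 3 gives C(5,3) = 10; x_2 ≥ 3 gives C(5,3) = 10; x_3 ≥ 3 gives C(5,3) = 10; x_4 ≥ 4 gives C(4,3) = 4. Together 34.
No two caps can be exceeded simultaneously, so the pair terms are all 0.
By inclusion–exclusion the count is 56 − 34 + 0 = 22.

22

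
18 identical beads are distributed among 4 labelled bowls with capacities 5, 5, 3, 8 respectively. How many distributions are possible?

Ignoring the caps, the number of non-negative solutions to x_1+…+x_4 = 18 is C(21,3) = 1330.
Subtract solutions that violate a single cap (substitute x_i' = x_i − (cap_i+1)): x_1 ≥ 6 gives C(15,3) = 455; x_2 ≥ 6 gives C(15,3) = 455; x_3 ≥ 4 gives C(17,3) = 680; x_4 ≥ 9 gives C(12,3) = 220. Together 1810.
Add back pairs where two caps are both exceeded: 84 + 165 + 20 + 165 + 20 + 56 = 510.
Subtract triples: 10 + 0 + 0 + 0 = 10.
By inclusion–exclusion the count is 1330 − 1810 + 510 − 10 = 20.

20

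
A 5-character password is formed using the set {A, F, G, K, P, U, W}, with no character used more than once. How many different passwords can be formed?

With no repetition, fill the 5 characters in order: 7 choices, then 6, down to 3.
7 × 6 × 5 × 4 × 3 = 2520.

2520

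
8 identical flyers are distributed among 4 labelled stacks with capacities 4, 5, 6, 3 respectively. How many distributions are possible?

96

By stars and bars, unrestricted non-negative solutions to x_1+…+x_4 = 8 number C(8+3,3) = 165.
Subtract solutions that violate a single cap (substitute x_i' = x_i − (cap_i+1)): x_1 ≥ 5 gives C(6,3) = 20; x_2 ≥ 6 gives C(5,3) = 10; x_3 ≥ 7 gives C(4,3) = 4; x_4 ≥ 4 gives C(7,3) = 35. Together 69.
No two caps can be exceeded simultaneously, so the pair terms are all 0.
By inclusion–exclusion the count is 165 − 69 + 0 = 96.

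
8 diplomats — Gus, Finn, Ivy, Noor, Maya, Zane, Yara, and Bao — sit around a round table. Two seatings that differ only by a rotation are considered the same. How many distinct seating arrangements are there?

5040

Fix one person's seat to break rotational symmetry; the remaining 7 people can be arranged in (7)! = 5040 ways.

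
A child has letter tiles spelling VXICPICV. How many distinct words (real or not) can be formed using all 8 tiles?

5040

The 8 letters of VXICPICV have repeats: C appearing twice, I appearing twice, and V appearing twice.
So there are 8! / (2!·2!·2!) = 5040 distinguishable arrangements.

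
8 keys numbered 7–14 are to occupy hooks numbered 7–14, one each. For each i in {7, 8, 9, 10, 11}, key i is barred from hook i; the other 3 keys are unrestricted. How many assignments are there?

Let Aᵢ (for 7 ≤ i ≤ 11) be the placements that put key i in its forbidden hook. Any j of these fix j positions, leaving (8−j)! ways to fill the rest, and there are C(5,j) ways to pick which j.
By inclusion–exclusion, the number of valid placements is Σ_{j=0}^{5} (−1)^j C(5,j)·(8−j)!.
Computing: 40320 − 25200 + 7200 − 1200 + 120 − 6 = 21234.

21234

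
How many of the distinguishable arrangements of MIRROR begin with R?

Fix R in the first position and arrange the remaining 5 letters.
Those 5 letters have R appearing twice, giving (5)!/(2!) = 60.

60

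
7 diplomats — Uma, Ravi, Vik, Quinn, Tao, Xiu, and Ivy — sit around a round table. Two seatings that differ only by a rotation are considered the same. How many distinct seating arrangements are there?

720

Fix one person's seat to break rotational symmetry; the remaining 6 people can be arranged in (6)! = 720 ways.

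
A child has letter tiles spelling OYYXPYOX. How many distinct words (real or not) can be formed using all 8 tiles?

1680

OYYXPYOX has 8 letters with O appearing twice, X appearing twice, and Y appearing 3 times.
Dividing 8! = 40320 by 3!·2!·2! = 24 for the repeated letters gives 1680.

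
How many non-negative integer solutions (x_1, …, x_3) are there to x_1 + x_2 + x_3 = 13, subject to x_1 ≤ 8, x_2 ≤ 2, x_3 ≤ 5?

6

Without the upper bounds there are C(15,2) = 105 ways to split 13 among 3 variables.
Subtract solutions that violate a single cap (substitute x_i' = x_i − (cap_i+1)): x_1 ≥ 9 gives C(6,2) = 15; x_2 ≥ 3 gives C(12,2) = 66; x_3 ≥ 6 gives C(9,2) = 36. Together 117.
Add back pairs where two caps are both exceeded: 3 + 0 + 15 = 18.
By inclusion–exclusion the count is 105 − 117 + 18 = 6.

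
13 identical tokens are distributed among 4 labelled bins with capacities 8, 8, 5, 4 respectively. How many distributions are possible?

Ignoring the caps, the number of non-negative solutions to x_1+…+x_4 = 13 is C(16,3) = 560.
Subtract solutions that violate a single cap (substitute x_i' = x_i − (cap_i+1)): x_1 ≥ 9 gives C(7,3) = 35; x_2 ≥ 9 gives C(7,3) = 35; x_3 ≥ 6 gives C(10,3) = 120; x_4 ≥ 5 gives C(11,3) = 165. Together 355.
Add back pairs where two caps are both exceeded: 0 + 0 + 0 + 0 + 0 + 10 = 10.
By inclusion–exclusion the count is 560 − 355 + 10 = 215.

215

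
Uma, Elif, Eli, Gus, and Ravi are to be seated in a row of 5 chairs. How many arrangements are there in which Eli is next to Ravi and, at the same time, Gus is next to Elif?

24

Treat {Eli,Ravi} as one block (2 orders) and {Gus,Elif} as another (2 orders).
That leaves 3 units to arrange: 2 × 2 × 3! = 4 × 6 = 24.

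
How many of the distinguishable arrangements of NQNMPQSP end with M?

With the last slot taken by M, it remains to arrange the other 7 letters (NQNPQSP).
Those 7 letters have N appearing twice, P appearing twice, and Q appearing twice, giving (7)!/(2!·2!·2!) = 630.

630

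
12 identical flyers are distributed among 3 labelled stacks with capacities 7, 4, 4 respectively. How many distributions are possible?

10

Without the upper bounds there are C(14,2) = 91 ways to split 12 among 3 stacks.
Subtract solutions that violate a single cap (substitute x_i' = x_i − (cap_i+1)): x_1 ≥ 8 gives C(6,2) = 15; x_2 ≥ 5 gives C(9,2) = 36; x_3 ≥ 5 gives C(9,2) = 36. Together 87.
Add back pairs where two caps are both exceeded: 0 + 0 + 6 = 6.
By inclusion–exclusion the count is 91 − 87 + 6 = 10.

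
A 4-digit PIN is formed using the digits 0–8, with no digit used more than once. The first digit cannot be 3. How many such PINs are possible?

The first digit has 9−1 = 8 choices (anything except 3).
The remaining 3 digits are filled from the other 8 symbols without repetition: 8 × 7 × 6 = 336.
Total: 8 × 336 = 2688.

2688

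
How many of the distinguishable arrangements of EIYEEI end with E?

30

Fix E in the last position and arrange the remaining 5 letters.
Those 5 letters have E appearing twice and I appearing twice, giving (5)!/(2!·2!) = 30.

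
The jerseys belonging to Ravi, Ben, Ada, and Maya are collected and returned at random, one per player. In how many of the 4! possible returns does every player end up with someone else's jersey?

This is the derangement count D_4: permutations of 4 items with no fixed point.
By inclusion–exclusion this is Σ_{j=0}^{4} (−1)^j C(4,j)·(4−j)!.
Computing: 24 − 24 + 12 − 4 + 1 = 9.

9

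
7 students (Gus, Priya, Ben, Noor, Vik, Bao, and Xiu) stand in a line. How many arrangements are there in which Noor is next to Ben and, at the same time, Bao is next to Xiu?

Treat {Noor,Ben} as one block (2 orders) and {Bao,Xiu} as another (2 orders).
That leaves 5 units to arrange: 2 × 2 × 5! = 4 × 120 = 480.

480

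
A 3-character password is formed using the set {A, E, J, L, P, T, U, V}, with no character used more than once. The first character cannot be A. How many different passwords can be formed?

294

The first character has 8−1 = 7 choices (anything except A).
The remaining 2 characters are filled from the other 7 symbols without repetition: 7 × 6 = 42.
Total: 7 × 42 = 294.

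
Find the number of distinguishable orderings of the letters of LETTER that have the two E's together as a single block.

Treat the 2 copies of E as a single block. The multiset to arrange is then {EE, L, R, T, T}, 5 items in all.
That gives (5)!/(2!) = 60 arrangements.

60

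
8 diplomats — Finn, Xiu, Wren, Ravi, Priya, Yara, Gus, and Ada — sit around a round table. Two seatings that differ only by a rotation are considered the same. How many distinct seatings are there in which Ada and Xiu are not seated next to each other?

All circular seatings of 8 people number (7)! = 5040.
Those with Ada next to Xiu: fuse the pair into one unit and seat 7 units around a circle — 2·(6)! = 1440.
Subtracting, 5040 − 1440 = 3600.

3600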